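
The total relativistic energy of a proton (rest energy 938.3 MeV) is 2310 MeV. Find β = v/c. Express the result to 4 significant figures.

γ = E/(mc²) = 2310/938.3 = 2.4619.
β = √(1 − 1/γ²) = √(1 − 0.164991) = √0.835009 = 0.9138.

0.9138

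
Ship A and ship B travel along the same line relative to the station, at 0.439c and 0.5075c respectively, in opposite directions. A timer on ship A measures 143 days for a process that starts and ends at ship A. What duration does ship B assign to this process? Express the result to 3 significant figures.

226 days

Speed of ship A in ship B's frame: u = (v_A + v_B)/(1 + v_A v_B/c²) = (0.439 + 0.5075)/(1 + 0.439×0.5075) = 0.9465/1.2227925 = 0.77405; |u| = 0.77405c.
γ for this relative speed: γ = 1/√(1 − 0.599153) = 1.5795.
Ship A's interval is proper; time dilation gives Δt_B = γΔτ = 1.5795 × 143 days = 226 days.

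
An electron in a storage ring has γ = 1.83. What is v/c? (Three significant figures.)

β = √(1 − 1/γ²) = √(1 − 1/3.3489) = √0.701394 = 0.837.

0.837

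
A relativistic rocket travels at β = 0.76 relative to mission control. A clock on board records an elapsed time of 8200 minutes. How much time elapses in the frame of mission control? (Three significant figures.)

12600 minutes

Lorentz factor: γ = (1 − 0.5776)^(−1/2) = 1.5386.
The onboard clock measures proper time, so the interval in the rest frame of mission control is dilated: Δt = γ·Δτ = 1.5386 × 8200 minutes = 12600 minutes.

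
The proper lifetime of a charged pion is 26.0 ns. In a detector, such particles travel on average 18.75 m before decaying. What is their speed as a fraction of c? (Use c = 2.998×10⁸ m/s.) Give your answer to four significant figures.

Let x = d/(cτ) = 18.75 m / (2.998×10⁸ m/s × 2.600×10^-8 s) = 2.4054. Since d = βγcτ, x = βγ = β/√(1−β²).
Solving: β² = x²/(1+x²) = 5.78595/6.78595 = 0.852637, so β = 0.9234.

0.9234c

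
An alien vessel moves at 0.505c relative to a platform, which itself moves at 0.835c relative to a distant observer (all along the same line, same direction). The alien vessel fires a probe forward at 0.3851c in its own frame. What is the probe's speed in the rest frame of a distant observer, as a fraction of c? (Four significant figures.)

First combine the probe and alien vessel (S''→S'): u₁ = (0.3851 + 0.505)/(1 + 0.3851×0.505) = 0.8901/1.1944755 = 0.74518.
Then combine with the platform (S'→S): u = (0.74518 + 0.835)/(1 + 0.74518×0.835) = 1.58018/1.6222253 = 0.97408.

0.9741c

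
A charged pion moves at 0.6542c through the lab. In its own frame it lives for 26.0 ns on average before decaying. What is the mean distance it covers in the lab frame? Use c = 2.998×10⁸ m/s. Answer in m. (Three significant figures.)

With β = 0.6542, γ = 1/√(1 − 0.6542²) = 1/√0.57202236 = 1.3222.
Lab-frame lifetime: Δt = γτ = 1.3222 × 26.0 ns = 34.377 ns.
Distance: d = vΔt = 0.6542 × 2.998×10⁸ m/s × 3.4377×10^-8 s = 6.74 m.

6.74 m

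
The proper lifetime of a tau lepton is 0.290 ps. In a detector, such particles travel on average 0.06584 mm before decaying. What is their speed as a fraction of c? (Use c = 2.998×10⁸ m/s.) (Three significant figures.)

Lab distance = (lab lifetime)·v = γτ·βc, so βγ = d/(cτ) = 6.584×10^-5/(2.998×10⁸ × 2.900×10^-13) = 0.75729.
With βγ = 0.75729: γ² = 1 + (βγ)² = 1.573488, and β = (βγ)/γ = 0.75729/1.25439 = 0.604.

0.604c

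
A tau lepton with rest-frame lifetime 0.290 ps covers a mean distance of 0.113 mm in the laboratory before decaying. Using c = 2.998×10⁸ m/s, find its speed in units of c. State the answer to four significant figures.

0.7926c

d = βγcτ ⇒ βγ = d/(cτ) = 1.130×10^-4 m / (8.6942×10^-5 m) = 1.2997.
β = (βγ)/√(1+(βγ)²) = 1.2997/√2.68922 = 0.7926.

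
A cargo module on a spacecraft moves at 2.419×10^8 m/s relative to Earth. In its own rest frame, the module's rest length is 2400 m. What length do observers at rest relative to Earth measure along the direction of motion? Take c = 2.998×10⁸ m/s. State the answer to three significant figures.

1420 m

β = v/c = (2.419×10^8 m/s)/(2.998×10⁸ m/s) = 0.806871.
β² = 0.6510408, so γ = 1/√0.3489592 = 1.6928.
Length contraction: L = L₀/γ = 2400/1.6928 = 1420 m.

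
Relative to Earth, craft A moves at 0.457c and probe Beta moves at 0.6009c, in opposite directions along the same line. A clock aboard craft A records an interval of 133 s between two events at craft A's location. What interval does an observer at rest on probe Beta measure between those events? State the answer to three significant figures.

Transform craft A's velocity into probe Beta's frame: (0.457 + 0.6009)/(1 + 0.457·0.6009) = 1.0579/1.2746113, so the relative speed is 0.82998c.
At |u| = 0.82998c, γ = (1 − 0.688867)^(−1/2) = 1.7928.
Craft A's interval is proper; time dilation gives Δt_B = γΔτ = 1.7928 × 133 s = 238 s.

238 s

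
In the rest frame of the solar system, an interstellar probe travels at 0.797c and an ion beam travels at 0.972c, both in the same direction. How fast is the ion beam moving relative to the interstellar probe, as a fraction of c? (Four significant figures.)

0.7767c

Transform to the interstellar probe's frame: u' = (u − v)/(1 − uv/c²).
u' = (0.972 − 0.797)/(1 − 0.972×0.797) = 0.175/0.225316 = 0.77669.
Speed in the interstellar probe's frame: 0.7767c (in the same direction).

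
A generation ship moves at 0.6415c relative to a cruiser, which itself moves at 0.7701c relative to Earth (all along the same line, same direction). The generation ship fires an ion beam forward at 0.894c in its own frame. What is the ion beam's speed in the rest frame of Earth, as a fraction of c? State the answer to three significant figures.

First combine the ion beam and generation ship (S''→S'): u₁ = (0.894 + 0.6415)/(1 + 0.894×0.6415) = 1.5355/1.573501 = 0.97585.
Then combine with the cruiser (S'→S): u = (0.97585 + 0.7701)/(1 + 0.97585×0.7701) = 1.74595/1.751502085 = 0.99683.

0.997c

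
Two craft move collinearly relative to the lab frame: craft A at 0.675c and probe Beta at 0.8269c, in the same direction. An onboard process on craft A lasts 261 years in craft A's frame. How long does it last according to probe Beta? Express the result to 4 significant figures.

277.9 years

Speed of craft A in probe Beta's frame: u = (v_A − v_B)/(1 − v_A v_B/c²) = (0.675 − 0.8269)/(1 − 0.675×0.8269) = −0.1519/0.4418425 = −0.34379; |u| = 0.34379c.
γ for this relative speed: γ = 1/√(1 − 0.118192) = 1.0649.
Craft A's interval is proper; time dilation gives Δt_B = γΔτ = 1.0649 × 261 years = 277.9 years.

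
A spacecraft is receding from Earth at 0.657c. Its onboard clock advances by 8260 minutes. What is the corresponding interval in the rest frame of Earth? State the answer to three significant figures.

β² = 0.431649, so γ = 1/√0.568351 = 1.3265.
The onboard clock measures proper time, so the interval in the rest frame of Earth is dilated: Δt = γ·Δτ = 1.3265 × 8260 minutes = 11000 minutes.

11000 minutes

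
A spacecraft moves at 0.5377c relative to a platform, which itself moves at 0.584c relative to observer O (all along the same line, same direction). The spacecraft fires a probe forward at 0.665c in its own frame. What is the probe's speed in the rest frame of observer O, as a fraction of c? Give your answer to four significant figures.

First combine the probe and spacecraft (S''→S'): u₁ = (0.665 + 0.5377)/(1 + 0.665×0.5377) = 1.2027/1.3575705 = 0.88592.
Then combine with the platform (S'→S): u = (0.88592 + 0.584)/(1 + 0.88592×0.584) = 1.46992/1.51737728 = 0.96872.

0.9687c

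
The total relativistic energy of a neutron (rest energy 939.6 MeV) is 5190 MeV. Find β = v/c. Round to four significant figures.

0.9835

Total energy E = γmc² gives γ = 5190/939.6 = 5.5236.
Hence β = √(1 − 1/γ²) = √(1 − 0.032776) = √0.967224 = 0.9835.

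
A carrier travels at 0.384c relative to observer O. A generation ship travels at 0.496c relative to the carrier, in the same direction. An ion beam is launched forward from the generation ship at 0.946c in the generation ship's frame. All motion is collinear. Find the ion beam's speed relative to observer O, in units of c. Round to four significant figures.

0.9917c

Compose velocities in two stages. Stage 1 (into S'): u₁ = (0.946+0.496)/(1+0.946×0.496) = 0.98148.
Stage 2 (into S): u = (0.98148+0.384)/(1+0.98148×0.384) = 0.99171, so the speed is 0.9917c.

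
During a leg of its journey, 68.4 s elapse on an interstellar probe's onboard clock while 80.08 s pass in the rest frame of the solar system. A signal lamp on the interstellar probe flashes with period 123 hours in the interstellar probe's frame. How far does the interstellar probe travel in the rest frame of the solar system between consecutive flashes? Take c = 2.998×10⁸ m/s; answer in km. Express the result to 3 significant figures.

The time-dilation ratio gives γ = 80.08/68.4 = 1.17076.
β = √(1 − 1/γ²) = 0.52003. Lab-frame period = γτ = 1.17076×123 hours = 144 hours. Distance = βc × γτ = 0.52003 × 2.998×10⁸ m/s × 518400 s = 8.0821×10^13 m = 8.08×10^10 km.

8.08×10^10 km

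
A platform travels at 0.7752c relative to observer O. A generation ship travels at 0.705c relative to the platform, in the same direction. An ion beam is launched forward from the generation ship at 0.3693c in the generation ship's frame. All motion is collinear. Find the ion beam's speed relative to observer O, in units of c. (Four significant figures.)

0.9800c

Compose velocities in two stages. Stage 1 (into S'): u₁ = (0.3693+0.705)/(1+0.3693×0.705) = 0.85238.
Stage 2 (into S): u = (0.85238+0.7752)/(1+0.85238×0.7752) = 0.98002, so the speed is 0.9800c.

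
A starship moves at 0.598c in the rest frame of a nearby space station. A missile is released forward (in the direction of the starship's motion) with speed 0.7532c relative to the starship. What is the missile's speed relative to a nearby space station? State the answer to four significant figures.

0.9316c

In units of c, u = (u' + v)/(1 + u'v) with u' = 0.7532 and v = 0.598.
Numerator: 0.7532 + 0.598 = 1.3512. Denominator: 1 + (0.7532)(0.598) = 1.4504136.
u = 1.3512/1.4504136 = 0.9316, so the speed is 0.9316c.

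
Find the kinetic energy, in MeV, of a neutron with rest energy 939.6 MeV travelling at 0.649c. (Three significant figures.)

295 MeV

γ = 1/√(1 − β²) = 1/√(1 − 0.421201) = 1/√0.578799 = 1/0.760788 = 1.31443.
Kinetic energy: K = (γ − 1)mc² = (1.31443 − 1) × 939.6 MeV = 0.31443 × 939.6 = 295 MeV.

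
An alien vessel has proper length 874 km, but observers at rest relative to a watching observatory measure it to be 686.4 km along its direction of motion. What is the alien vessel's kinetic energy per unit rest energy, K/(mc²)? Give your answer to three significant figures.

Length contraction gives γ = L₀/L = 874/686.4 = 1.27331.
Since K = (γ−1)mc², K/(mc²) = 1.27331 − 1 = 0.273.

0.273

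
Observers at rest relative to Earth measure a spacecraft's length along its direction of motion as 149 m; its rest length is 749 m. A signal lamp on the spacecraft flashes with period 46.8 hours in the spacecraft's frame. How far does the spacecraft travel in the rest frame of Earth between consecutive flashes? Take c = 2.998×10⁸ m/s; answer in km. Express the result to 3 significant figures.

γ = L₀/L = 749/149 = 5.02685.
β = √(1 − 1/γ²) = 0.98001. Lab-frame period = γτ = 5.02685×46.8 hours = 235.26 hours. Distance = βc × γτ = 0.98001 × 2.998×10⁸ m/s × 846936 s = 2.4884×10^14 m = 2.49×10^11 km.

2.49×10^11 km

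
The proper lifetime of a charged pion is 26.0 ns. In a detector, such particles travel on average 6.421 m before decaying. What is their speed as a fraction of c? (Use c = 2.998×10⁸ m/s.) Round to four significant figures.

d = βγcτ ⇒ βγ = d/(cτ) = 6.421 m / (7.7948 m) = 0.82375.
β = (βγ)/√(1+(βγ)²) = 0.82375/√1.678564 = 0.6358.

0.6358c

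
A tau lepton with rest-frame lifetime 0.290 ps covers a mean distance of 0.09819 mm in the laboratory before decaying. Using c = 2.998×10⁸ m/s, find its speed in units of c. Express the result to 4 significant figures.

0.7487c

Let x = d/(cτ) = 9.819×10^-5 m / (2.998×10⁸ m/s × 2.900×10^-13 s) = 1.1294. Since d = βγcτ, x = βγ = β/√(1−β²).
Solving: β² = x²/(1+x²) = 1.27554/2.27554 = 0.560544, so β = 0.7487.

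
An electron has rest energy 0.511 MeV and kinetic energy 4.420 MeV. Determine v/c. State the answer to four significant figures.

γ = 1 + K/(mc²) = 1 + 4.420/0.511 = 9.6497.
β = √(1 − 1/γ²) = √(1 − 0.0107392) = √0.9892608 = 0.9946.

0.9946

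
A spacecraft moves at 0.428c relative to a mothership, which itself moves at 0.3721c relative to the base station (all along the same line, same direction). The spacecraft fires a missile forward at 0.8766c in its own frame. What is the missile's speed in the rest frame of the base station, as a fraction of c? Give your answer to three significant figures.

Compose velocities in two stages. Stage 1 (into S'): u₁ = (0.8766+0.428)/(1+0.8766×0.428) = 0.94867.
Stage 2 (into S): u = (0.94867+0.3721)/(1+0.94867×0.3721) = 0.97618, so the speed is 0.976c.

0.976c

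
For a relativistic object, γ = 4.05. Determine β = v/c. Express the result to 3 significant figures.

0.969

β = √(1 − 1/γ²) = √(1 − 1/16.4025) = √0.939034 = 0.969.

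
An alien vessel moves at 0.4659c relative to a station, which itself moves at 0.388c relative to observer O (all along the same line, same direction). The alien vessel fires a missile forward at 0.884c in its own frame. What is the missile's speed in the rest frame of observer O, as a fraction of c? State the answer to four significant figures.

Compose velocities in two stages. Stage 1 (into S'): u₁ = (0.884+0.4659)/(1+0.884×0.4659) = 0.95612.
Stage 2 (into S): u = (0.95612+0.388)/(1+0.95612×0.388) = 0.98041, so the speed is 0.9804c.

0.9804c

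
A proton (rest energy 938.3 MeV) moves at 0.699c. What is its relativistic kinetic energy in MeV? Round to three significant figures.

374 MeV

With β = 0.699, γ = 1/√(1 − 0.699²) = 1/√0.511399 = 1.39836.
Kinetic energy: K = (γ − 1)mc² = (1.39836 − 1) × 938.3 MeV = 0.39836 × 938.3 = 374 MeV.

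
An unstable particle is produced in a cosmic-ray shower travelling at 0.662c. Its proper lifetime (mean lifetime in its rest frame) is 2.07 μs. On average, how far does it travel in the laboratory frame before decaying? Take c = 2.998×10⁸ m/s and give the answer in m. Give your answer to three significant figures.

548 m

γ = 1/√(1 − β²) = 1/√(1 − 0.438244) = 1/√0.561756 = 1/0.749504 = 1.3342.
Lab-frame lifetime: Δt = γτ = 1.3342 × 2.07 μs = 2.7618 μs.
Distance: d = vΔt = 0.662 × 2.998×10⁸ m/s × 2.7618×10^-6 s = 548 m.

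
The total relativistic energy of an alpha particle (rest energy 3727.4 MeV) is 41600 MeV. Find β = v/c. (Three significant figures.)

Total energy E = γmc² gives γ = 41600/3727.4 = 11.161.
Hence β = √(1 − 1/γ²) = √(1 − 0.00802775) = √0.99197225 = 0.996.

0.996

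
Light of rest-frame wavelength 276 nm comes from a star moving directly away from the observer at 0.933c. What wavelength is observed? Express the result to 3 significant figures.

Relativistic Doppler for wavelength: λ_obs = λ_src · √((1+β)/(1−β)).
With β = 0.933: factor = √(1.933/0.067) = 5.3713.
λ_obs = 276 × 5.3713 = 1480 nm.

1480 nm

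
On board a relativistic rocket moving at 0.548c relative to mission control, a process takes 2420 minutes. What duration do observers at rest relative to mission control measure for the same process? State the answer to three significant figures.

With β = 0.548, γ = 1/√(1 − 0.548²) = 1/√0.699696 = 1.1955.
The onboard clock measures proper time, so the interval in the rest frame of mission control is dilated: Δt = γ·Δτ = 1.1955 × 2420 minutes = 2890 minutes.

2890 minutes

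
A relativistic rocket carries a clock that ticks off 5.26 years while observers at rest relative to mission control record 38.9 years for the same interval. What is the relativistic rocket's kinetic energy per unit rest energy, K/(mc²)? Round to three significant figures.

6.40

γ = Δt/Δτ = 38.9/5.26 = 7.39544.
Since K = (γ−1)mc², K/(mc²) = 7.39544 − 1 = 6.40.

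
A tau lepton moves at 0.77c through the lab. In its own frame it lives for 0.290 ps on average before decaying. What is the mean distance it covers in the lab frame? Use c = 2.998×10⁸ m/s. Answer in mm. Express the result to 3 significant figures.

0.105 mm

With β = 0.77, γ = 1/√(1 − 0.77²) = 1/√0.4071 = 1.5673.
Lab-frame lifetime: Δt = γτ = 1.5673 × 0.290 ps = 0.45452 ps.
Distance: d = vΔt = 0.77 × 2.998×10⁸ m/s × 4.5452×10^-13 s = 1.05×10^-4 m = 0.105 mm.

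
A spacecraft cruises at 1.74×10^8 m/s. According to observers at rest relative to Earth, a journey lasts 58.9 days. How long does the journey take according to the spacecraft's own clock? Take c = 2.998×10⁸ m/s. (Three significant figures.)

β = v/c = (1.74×10^8 m/s)/(2.998×10⁸ m/s) = 0.580387.
β² = 0.3368491, so γ = 1/√0.6631509 = 1.228.
The spacecraft's clock runs slow as seen from Earth, so Δτ = Δt/γ = 58.9/1.228 = 48.0 days.

48.0 days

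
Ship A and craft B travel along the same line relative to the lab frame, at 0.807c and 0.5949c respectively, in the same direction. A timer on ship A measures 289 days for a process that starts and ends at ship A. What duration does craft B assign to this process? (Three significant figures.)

The velocity of ship A relative to craft B is (0.807 − 0.5949)c / (1 − 0.807×0.5949) = 0.40795c; relative speed 0.40795c.
γ for this relative speed: γ = 1/√(1 − 0.166423) = 1.0953.
Ship A's interval is proper; time dilation gives Δt_B = γΔτ = 1.0953 × 289 days = 317 days.

317 days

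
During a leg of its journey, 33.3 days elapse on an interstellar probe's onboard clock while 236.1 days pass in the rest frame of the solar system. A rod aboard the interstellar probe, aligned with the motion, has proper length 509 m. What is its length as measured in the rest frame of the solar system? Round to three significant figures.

From Δt = γΔτ: γ = 236.1/33.3 = 7.09009.
L = L₀/γ = 509/7.09009 = 71.8 m.

71.8 m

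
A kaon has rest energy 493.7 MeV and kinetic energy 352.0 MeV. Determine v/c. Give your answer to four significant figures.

0.8119

γ = 1 + K/(mc²) = 1 + 352.0/493.7 = 1.713.
β = √(1 − 1/γ²) = √(1 − 0.340789) = √0.659211 = 0.8119.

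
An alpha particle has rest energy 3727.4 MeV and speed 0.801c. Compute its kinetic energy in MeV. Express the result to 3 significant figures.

Lorentz factor: γ = (1 − 0.641601)^(−1/2) = 1.67039.
Kinetic energy: K = (γ − 1)mc² = (1.67039 − 1) × 3727.4 MeV = 0.67039 × 3727.4 = 2500 MeV.

2500 MeV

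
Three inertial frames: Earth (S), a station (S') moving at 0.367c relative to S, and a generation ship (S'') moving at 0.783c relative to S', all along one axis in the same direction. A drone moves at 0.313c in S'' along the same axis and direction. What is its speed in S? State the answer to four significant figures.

Compose velocities in two stages. Stage 1 (into S'): u₁ = (0.313+0.783)/(1+0.313×0.783) = 0.88027.
Stage 2 (into S): u = (0.88027+0.367)/(1+0.88027×0.367) = 0.94272, so the speed is 0.9427c.

0.9427c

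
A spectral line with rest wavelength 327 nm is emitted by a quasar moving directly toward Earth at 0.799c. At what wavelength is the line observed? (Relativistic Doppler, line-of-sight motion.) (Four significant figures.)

109.3 nm

Relativistic Doppler for wavelength: λ_obs = λ_src · √((1−β)/(1+β)).
With β = 0.799: factor = √(0.201/1.799) = 0.33426.
λ_obs = 327 × 0.33426 = 109.3 nm.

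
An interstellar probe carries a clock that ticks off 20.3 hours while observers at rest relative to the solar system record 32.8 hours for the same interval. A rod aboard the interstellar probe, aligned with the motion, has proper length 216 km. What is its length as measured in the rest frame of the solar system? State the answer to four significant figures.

γ = Δt/Δτ = 32.8/20.3 = 1.61576.
L = L₀/γ = 216/1.61576 = 133.7 km.

133.7 km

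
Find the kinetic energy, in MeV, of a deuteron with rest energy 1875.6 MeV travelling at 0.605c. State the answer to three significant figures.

480 MeV

β² = 0.366025, so γ = 1/√0.633975 = 1.25593.
Kinetic energy: K = (γ − 1)mc² = (1.25593 − 1) × 1875.6 MeV = 0.25593 × 1875.6 = 480 MeV.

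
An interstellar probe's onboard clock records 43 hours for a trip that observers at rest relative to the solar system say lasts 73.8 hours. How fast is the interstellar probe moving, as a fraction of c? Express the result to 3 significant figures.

γ = Δt/Δτ = 73.8/43 = 1.7163.
β = √(1 − 1/γ²) = √(1 − 0.33948) = √0.66052 = 0.813.

0.813c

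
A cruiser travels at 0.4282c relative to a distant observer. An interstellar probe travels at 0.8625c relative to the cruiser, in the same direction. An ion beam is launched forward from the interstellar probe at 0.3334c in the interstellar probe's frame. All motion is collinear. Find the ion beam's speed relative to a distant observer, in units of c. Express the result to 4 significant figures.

0.9709c

Compose velocities in two stages. Stage 1 (into S'): u₁ = (0.3334+0.8625)/(1+0.3334×0.8625) = 0.92881.
Stage 2 (into S): u = (0.92881+0.4282)/(1+0.92881×0.4282) = 0.97088, so the speed is 0.9709c.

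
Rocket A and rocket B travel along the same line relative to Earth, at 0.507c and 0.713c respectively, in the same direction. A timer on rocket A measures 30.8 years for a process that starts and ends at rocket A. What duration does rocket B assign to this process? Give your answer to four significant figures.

Transform rocket A's velocity into rocket B's frame: (0.507 − 0.713)/(1 − 0.507·0.713) = −0.206/0.638509, so the relative speed is 0.32263c.
At |u| = 0.32263c, γ = (1 − 0.10409)^(−1/2) = 1.0565.
Rocket A's interval is proper; time dilation gives Δt_B = γΔτ = 1.0565 × 30.8 years = 32.54 years.

32.54 years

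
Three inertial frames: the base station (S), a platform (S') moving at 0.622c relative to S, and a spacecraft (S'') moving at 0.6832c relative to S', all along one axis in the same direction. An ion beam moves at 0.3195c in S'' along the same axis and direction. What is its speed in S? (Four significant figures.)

Compose velocities in two stages. Stage 1 (into S'): u₁ = (0.3195+0.6832)/(1+0.3195×0.6832) = 0.82304.
Stage 2 (into S): u = (0.82304+0.622)/(1+0.82304×0.622) = 0.95576, so the speed is 0.9558c.

0.9558c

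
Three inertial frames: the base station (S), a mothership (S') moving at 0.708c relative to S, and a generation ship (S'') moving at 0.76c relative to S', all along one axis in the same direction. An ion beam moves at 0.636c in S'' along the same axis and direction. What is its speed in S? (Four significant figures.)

Compose velocities in two stages. Stage 1 (into S'): u₁ = (0.636+0.76)/(1+0.636×0.76) = 0.94111.
Stage 2 (into S): u = (0.94111+0.708)/(1+0.94111×0.708) = 0.98968, so the speed is 0.9897c.

0.9897c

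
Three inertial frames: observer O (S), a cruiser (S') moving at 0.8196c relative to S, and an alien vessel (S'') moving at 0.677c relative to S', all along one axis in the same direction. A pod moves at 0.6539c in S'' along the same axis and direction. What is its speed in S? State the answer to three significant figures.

First combine the pod and alien vessel (S''→S'): u₁ = (0.6539 + 0.677)/(1 + 0.6539×0.677) = 1.3309/1.4426903 = 0.92251.
Then combine with the cruiser (S'→S): u = (0.92251 + 0.8196)/(1 + 0.92251×0.8196) = 1.74211/1.756089196 = 0.99204.

0.992c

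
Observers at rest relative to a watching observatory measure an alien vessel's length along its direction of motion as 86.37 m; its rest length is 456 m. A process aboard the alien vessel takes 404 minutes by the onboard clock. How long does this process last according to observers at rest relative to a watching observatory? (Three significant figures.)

γ = L₀/L = 456/86.37 = 5.27961.
Δt = γΔτ = 5.27961 × 404 = 2130 minutes.

2130 minutes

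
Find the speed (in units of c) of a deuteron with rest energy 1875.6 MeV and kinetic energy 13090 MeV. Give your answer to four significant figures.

0.9921c

K = (γ−1)mc², so γ = 1 + 13090/1875.6 = 7.9791.
Then v/c = √(1 − γ⁻²) = √(1 − 0.015707) = √0.984293 = 0.9921.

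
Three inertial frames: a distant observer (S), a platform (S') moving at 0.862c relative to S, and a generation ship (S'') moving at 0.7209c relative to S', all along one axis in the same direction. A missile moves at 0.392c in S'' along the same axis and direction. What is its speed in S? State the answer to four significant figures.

Compose velocities in two stages. Stage 1 (into S'): u₁ = (0.392+0.7209)/(1+0.392×0.7209) = 0.8677.
Stage 2 (into S): u = (0.8677+0.862)/(1+0.8677×0.862) = 0.98956, so the speed is 0.9896c.

0.9896c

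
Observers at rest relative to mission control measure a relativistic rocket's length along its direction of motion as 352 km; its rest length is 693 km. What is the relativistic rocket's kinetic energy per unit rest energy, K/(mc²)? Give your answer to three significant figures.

0.969

Length contraction gives γ = L₀/L = 693/352 = 1.96875.
Since K = (γ−1)mc², K/(mc²) = 1.96875 − 1 = 0.969.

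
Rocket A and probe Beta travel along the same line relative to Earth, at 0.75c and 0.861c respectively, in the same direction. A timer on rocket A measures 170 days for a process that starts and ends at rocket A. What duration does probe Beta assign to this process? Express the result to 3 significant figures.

179 days

Speed of rocket A in probe Beta's frame: u = (v_A − v_B)/(1 − v_A v_B/c²) = (0.75 − 0.861)/(1 − 0.75×0.861) = −0.111/0.35425 = −0.31334; |u| = 0.31334c.
γ for this relative speed: γ = 1/√(1 − 0.098182) = 1.053.
The clock on rocket A records proper time, so probe Beta measures Δt = γΔτ = 1.053 × 170 = 179 days.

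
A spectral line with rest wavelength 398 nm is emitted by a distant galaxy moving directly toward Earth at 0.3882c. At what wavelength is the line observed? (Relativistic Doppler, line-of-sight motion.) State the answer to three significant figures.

Relativistic Doppler for wavelength: λ_obs = λ_src · √((1−β)/(1+β)).
With β = 0.3882: factor = √(0.6118/1.3882) = 0.66386.
λ_obs = 398 × 0.66386 = 264 nm.

264 nm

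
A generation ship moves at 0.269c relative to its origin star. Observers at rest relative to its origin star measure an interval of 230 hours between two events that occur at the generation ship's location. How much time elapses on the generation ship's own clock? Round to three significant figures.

With β = 0.269, γ = 1/√(1 − 0.269²) = 1/√0.927639 = 1.0383.
The generation ship's clock runs slow as seen from its origin star, so Δτ = Δt/γ = 230/1.0383 = 222 hours.

222 hours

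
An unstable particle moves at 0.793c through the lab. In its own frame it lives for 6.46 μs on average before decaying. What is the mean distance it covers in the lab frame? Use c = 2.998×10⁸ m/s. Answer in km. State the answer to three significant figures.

γ = 1/√(1 − β²) = 1/√(1 − 0.628849) = 1/√0.371151 = 1/0.609222 = 1.6414.
Lab-frame lifetime: Δt = γτ = 1.6414 × 6.46 μs = 10.603 μs.
Distance: d = vΔt = 0.793 × 2.998×10⁸ m/s × 1.0603×10^-5 s = 2520 m = 2.52 km.

2.52 km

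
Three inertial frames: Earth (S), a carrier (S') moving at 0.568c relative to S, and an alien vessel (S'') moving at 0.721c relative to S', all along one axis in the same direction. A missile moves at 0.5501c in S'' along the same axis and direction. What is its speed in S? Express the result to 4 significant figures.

0.9744c

Apply u = (u'+v)/(1+u'v) twice. Missile in the carrier frame: (0.5501+0.721)/(1+0.5501·0.721) = 1.2711/1.3966221 = 0.91012c.
That velocity, transformed to the rest frame of Earth: (0.91012+0.568)/(1+0.91012·0.568) = 1.47812/1.51694816 = 0.9744c.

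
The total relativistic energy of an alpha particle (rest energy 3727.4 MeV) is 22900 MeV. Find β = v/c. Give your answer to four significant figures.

0.9867

Total energy E = γmc² gives γ = 22900/3727.4 = 6.1437.
Hence β = √(1 − 1/γ²) = √(1 − 0.0264935) = √0.9735065 = 0.9867.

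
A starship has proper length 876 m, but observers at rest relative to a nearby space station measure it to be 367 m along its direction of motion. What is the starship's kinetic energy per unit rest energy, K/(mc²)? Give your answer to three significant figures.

From L = L₀/γ: γ = 876/367 = 2.38692.
Since K = (γ−1)mc², K/(mc²) = 2.38692 − 1 = 1.39.

1.39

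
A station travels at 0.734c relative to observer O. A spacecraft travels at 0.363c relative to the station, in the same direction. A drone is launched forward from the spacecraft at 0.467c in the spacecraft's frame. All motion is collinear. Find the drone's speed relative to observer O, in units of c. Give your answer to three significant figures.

Compose velocities in two stages. Stage 1 (into S'): u₁ = (0.467+0.363)/(1+0.467×0.363) = 0.70969.
Stage 2 (into S): u = (0.70969+0.734)/(1+0.70969×0.734) = 0.94923, so the speed is 0.949c.

0.949c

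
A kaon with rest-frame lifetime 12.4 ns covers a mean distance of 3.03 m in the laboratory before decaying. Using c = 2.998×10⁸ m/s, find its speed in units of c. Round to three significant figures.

Lab distance = (lab lifetime)·v = γτ·βc, so βγ = d/(cτ) = 3.030/(2.998×10⁸ × 1.240×10^-8) = 0.81506.
With βγ = 0.81506: γ² = 1 + (βγ)² = 1.664323, and β = (βγ)/γ = 0.81506/1.29009 = 0.632.

0.632c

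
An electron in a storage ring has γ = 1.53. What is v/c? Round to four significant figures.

0.7568

β = √(1 − 1/γ²) = √(1 − 1/2.3409) = √0.572814 = 0.7568.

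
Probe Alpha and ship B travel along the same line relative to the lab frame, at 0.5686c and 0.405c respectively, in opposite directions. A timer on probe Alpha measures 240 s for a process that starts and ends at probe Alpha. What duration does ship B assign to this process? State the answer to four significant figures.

Speed of probe Alpha in ship B's frame: u = (v_A + v_B)/(1 + v_A v_B/c²) = (0.5686 + 0.405)/(1 + 0.5686×0.405) = 0.9736/1.230283 = 0.79136; |u| = 0.79136c.
γ for this relative speed: γ = 1/√(1 − 0.626251) = 1.6357.
The clock on probe Alpha records proper time, so ship B measures Δt = γΔτ = 1.6357 × 240 = 392.6 s.

392.6 s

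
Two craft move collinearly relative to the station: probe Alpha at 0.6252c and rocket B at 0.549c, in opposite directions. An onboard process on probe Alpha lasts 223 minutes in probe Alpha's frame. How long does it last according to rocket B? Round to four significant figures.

Speed of probe Alpha in rocket B's frame: u = (v_A + v_B)/(1 + v_A v_B/c²) = (0.6252 + 0.549)/(1 + 0.6252×0.549) = 1.1742/1.3432348 = 0.87416; |u| = 0.87416c.
γ for this relative speed: γ = 1/√(1 − 0.764156) = 2.0591.
The clock on probe Alpha records proper time, so rocket B measures Δt = γΔτ = 2.0591 × 223 = 459.2 minutes.

459.2 minutes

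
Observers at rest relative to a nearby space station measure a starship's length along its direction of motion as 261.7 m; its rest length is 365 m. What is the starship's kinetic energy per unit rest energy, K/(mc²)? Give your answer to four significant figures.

γ = L₀/L = 365/261.7 = 1.39473.
K/(mc²) = γ − 1 = 1.39473 − 1 = 0.3947.

0.3947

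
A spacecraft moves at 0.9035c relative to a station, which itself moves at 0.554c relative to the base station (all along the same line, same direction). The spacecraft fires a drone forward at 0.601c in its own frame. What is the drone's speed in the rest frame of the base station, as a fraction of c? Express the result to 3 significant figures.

0.993c

Apply u = (u'+v)/(1+u'v) twice. Drone in the station frame: (0.601+0.9035)/(1+0.601·0.9035) = 1.5045/1.5430035 = 0.97505c.
That velocity, transformed to the rest frame of the base station: (0.97505+0.554)/(1+0.97505·0.554) = 1.52905/1.5401777 = 0.99278c.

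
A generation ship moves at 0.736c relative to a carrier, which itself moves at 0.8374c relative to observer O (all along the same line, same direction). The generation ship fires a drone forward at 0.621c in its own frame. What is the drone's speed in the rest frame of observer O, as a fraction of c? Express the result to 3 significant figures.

0.994c

Apply u = (u'+v)/(1+u'v) twice. Drone in the carrier frame: (0.621+0.736)/(1+0.621·0.736) = 1.357/1.457056 = 0.93133c.
That velocity, transformed to the rest frame of observer O: (0.93133+0.8374)/(1+0.93133·0.8374) = 1.76873/1.779895742 = 0.99373c.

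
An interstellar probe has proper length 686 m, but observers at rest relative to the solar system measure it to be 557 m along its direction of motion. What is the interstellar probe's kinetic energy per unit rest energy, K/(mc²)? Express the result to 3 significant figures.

Length contraction gives γ = L₀/L = 686/557 = 1.2316.
Since K = (γ−1)mc², K/(mc²) = 1.2316 − 1 = 0.232.

0.232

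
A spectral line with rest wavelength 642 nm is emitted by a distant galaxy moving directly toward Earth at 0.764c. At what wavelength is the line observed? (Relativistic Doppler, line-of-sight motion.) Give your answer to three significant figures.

Relativistic Doppler for wavelength: λ_obs = λ_src · √((1−β)/(1+β)).
With β = 0.764: factor = √(0.236/1.764) = 0.36577.
λ_obs = 642 × 0.36577 = 235 nm.

235 nm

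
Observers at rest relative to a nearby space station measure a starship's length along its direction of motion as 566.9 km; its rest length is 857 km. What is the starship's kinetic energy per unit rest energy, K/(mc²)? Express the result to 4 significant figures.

0.5117

Length contraction gives γ = L₀/L = 857/566.9 = 1.51173.
K/(mc²) = γ − 1 = 1.51173 − 1 = 0.5117.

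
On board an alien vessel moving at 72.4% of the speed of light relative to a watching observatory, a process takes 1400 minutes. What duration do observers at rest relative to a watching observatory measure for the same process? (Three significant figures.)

γ = 1/√(1 − β²) = 1/√(1 − 0.524176) = 1/√0.475824 = 1/0.6898 = 1.4497.
The onboard clock measures proper time, so the interval in the rest frame of a watching observatory is dilated: Δt = γ·Δτ = 1.4497 × 1400 minutes = 2030 minutes.

2030 minutes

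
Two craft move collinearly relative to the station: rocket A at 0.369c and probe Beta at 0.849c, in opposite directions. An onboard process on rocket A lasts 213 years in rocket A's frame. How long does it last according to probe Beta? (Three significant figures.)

570 years

Speed of rocket A in probe Beta's frame: u = (v_A + v_B)/(1 + v_A v_B/c²) = (0.369 + 0.849)/(1 + 0.369×0.849) = 1.218/1.313281 = 0.92745; |u| = 0.92745c.
At |u| = 0.92745c, γ = (1 − 0.860164)^(−1/2) = 2.6742.
The clock on rocket A records proper time, so probe Beta measures Δt = γΔτ = 2.6742 × 213 = 570 years.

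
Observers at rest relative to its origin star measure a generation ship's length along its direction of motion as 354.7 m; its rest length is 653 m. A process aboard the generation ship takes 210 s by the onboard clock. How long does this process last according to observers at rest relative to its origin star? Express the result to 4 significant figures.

From L = L₀/γ: γ = 653/354.7 = 1.84099.
Δt = γΔτ = 1.84099 × 210 = 386.6 s.

386.6 s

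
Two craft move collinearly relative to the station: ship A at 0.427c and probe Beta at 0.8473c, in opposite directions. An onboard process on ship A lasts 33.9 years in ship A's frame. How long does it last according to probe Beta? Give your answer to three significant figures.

96.1 years

Transform ship A's velocity into probe Beta's frame: (0.427 + 0.8473)/(1 + 0.427·0.8473) = 1.2743/1.3617971, so the relative speed is 0.93575c.
At |u| = 0.93575c, γ = (1 − 0.875628)^(−1/2) = 2.8356.
Ship A's interval is proper; time dilation gives Δt_B = γΔτ = 2.8356 × 33.9 years = 96.1 years.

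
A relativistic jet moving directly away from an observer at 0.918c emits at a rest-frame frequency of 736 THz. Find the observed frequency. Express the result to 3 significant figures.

152 THz

Relativistic Doppler (source moving away): f_obs = f_src · √((1−β)/(1+β)).
With β = 0.918: factor = √(0.082/1.918) = 0.20677.
f_obs = 736 × 0.20677 = 152 THz.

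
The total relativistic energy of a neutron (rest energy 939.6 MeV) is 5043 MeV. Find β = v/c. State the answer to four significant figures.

Total energy E = γmc² gives γ = 5043/939.6 = 5.3672.
Hence β = √(1 − 1/γ²) = √(1 − 0.034714) = √0.965286 = 0.9825.

0.9825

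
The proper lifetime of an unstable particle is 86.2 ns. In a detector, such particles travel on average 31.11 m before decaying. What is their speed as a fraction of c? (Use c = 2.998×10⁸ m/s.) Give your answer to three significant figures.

0.769c

d = βγcτ ⇒ βγ = d/(cτ) = 31.11 m / (25.84276 m) = 1.2038.
β = (βγ)/√(1+(βγ)²) = 1.2038/√2.44913 = 0.769.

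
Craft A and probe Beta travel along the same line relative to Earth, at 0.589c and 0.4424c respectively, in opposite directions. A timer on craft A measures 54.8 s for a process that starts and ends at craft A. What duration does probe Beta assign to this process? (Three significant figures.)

95.3 s

The velocity of craft A relative to probe Beta is (0.589 + 0.4424)c / (1 + 0.589×0.4424) = 0.8182c; relative speed 0.8182c.
At |u| = 0.8182c, γ = (1 − 0.669451)^(−1/2) = 1.7393.
The clock on craft A records proper time, so probe Beta measures Δt = γΔτ = 1.7393 × 54.8 = 95.3 s.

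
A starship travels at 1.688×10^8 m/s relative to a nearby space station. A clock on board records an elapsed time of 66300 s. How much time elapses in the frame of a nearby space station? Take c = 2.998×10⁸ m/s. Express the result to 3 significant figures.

β = v/c = (1.688×10^8 m/s)/(2.998×10⁸ m/s) = 0.563042.
γ = 1/√(1 − β²) = 1/√(1 − 0.3170163) = 1/√0.6829837 = 1/0.826428 = 1.21.
The onboard clock measures proper time, so the interval in the rest frame of a nearby space station is dilated: Δt = γ·Δτ = 1.21 × 66300 s = 80200 s.

80200 s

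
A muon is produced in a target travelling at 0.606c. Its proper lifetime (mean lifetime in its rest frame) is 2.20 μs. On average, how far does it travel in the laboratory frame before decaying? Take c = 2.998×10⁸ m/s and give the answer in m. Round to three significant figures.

Lorentz factor: γ = (1 − 0.367236)^(−1/2) = 1.2571.
Lab-frame lifetime: Δt = γτ = 1.2571 × 2.20 μs = 2.7656 μs.
Distance: d = vΔt = 0.606 × 2.998×10⁸ m/s × 2.7656×10^-6 s = 502 m.

502 m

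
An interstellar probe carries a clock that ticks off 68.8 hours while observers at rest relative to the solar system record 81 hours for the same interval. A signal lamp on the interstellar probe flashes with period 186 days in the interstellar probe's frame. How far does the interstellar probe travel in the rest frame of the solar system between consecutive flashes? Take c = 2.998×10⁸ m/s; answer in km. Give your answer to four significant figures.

From Δt = γΔτ: γ = 81/68.8 = 1.17733.
β = √(1 − 1/γ²) = 0.52778. Lab-frame period = γτ = 1.17733×186 days = 218.98 days. Distance = βc × γτ = 0.52778 × 2.998×10⁸ m/s × 18919872 s = 2.9937×10^15 m = 2.994×10^12 km.

2.994×10^12 km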